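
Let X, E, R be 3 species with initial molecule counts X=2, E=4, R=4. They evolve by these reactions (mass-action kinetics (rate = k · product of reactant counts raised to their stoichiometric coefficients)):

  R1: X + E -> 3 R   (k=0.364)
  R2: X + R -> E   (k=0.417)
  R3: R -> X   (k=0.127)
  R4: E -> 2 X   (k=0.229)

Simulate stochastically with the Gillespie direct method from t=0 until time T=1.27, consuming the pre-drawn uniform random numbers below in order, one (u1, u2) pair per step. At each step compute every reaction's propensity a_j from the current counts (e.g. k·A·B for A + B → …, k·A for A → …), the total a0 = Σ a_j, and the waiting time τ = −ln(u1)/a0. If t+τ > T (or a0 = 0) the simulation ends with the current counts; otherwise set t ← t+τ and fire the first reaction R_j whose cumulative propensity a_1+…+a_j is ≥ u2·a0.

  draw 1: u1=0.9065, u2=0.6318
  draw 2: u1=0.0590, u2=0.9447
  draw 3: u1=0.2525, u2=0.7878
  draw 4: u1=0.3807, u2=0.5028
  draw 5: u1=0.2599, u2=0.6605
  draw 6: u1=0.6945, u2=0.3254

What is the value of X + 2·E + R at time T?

Check how each reaction changes W = X + 2·E + R (weight of products minus weight of reactants):
R1: X + E -> 3 R: (1·3) − (1·1 + 2·1) = 3 − 3 = 0
R2: X + R -> E: (2·1) − (1·1 + 1·1) = 2 − 2 = 0
R3: R -> X: (1·1) − (1·1) = 1 − 1 = 0
R4: E -> 2 X: (1·2) − (2·1) = 2 − 2 = 0
Every reaction leaves W unchanged, so W is conserved and no simulation is needed: W(T) = W(0) = 2 + 2·4 + 4 = 14

Value at T = 14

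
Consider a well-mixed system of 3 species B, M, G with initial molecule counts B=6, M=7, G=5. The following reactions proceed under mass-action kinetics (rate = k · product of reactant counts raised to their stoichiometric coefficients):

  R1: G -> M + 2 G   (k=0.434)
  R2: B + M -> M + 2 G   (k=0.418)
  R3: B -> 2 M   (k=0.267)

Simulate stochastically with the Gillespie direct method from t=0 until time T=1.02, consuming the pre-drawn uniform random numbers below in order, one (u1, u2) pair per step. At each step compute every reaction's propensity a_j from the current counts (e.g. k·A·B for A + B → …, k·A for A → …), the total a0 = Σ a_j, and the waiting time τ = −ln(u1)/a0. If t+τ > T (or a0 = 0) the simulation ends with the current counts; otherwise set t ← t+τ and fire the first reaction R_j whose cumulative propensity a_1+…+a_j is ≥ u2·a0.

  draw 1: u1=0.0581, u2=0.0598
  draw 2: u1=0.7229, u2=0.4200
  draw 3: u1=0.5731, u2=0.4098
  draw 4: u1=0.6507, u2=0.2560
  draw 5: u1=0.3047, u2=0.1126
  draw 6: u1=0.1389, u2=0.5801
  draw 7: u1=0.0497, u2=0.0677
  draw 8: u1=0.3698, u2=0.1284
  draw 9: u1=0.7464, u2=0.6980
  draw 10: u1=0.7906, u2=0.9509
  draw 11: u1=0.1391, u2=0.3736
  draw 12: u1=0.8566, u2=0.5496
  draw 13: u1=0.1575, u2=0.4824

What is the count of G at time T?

G at T = 23

t=0.000: B=6 M=7 G=5
Draw 1: a1=2.170, a2=17.556, a3=1.602, a0=21.328; τ=−ln(0.0581)/21.328=0.133 → t=0.133; u2·a0=0.0598·21.328=1.275 ≤ a1=2.170 → R1 fires; B=6 M=8 G=6
Draw 2: a1=2.604, a2=20.064, a3=1.602, a0=24.270; τ=−ln(0.7229)/24.270=0.013 → t=0.147; u2·a0=0.4200·24.270=10.193; a1=2.604 < 10.193 ≤ a1+a2=22.668 → R2 fires; B=5 M=8 G=8
Draw 3: a1=3.472, a2=16.720, a3=1.335, a0=21.527; τ=−ln(0.5731)/21.527=0.026 → t=0.173; u2·a0=0.4098·21.527=8.822; a1=3.472 < 8.822 ≤ a1+a2=20.192 → R2 fires; B=4 M=8 G=10
Draw 4: a1=4.340, a2=13.376, a3=1.068, a0=18.784; τ=−ln(0.6507)/18.784=0.023 → t=0.196; u2·a0=0.2560·18.784=4.809; a1=4.340 < 4.809 ≤ a1+a2=17.716 → R2 fires; B=3 M=8 G=12
Draw 5: a1=5.208, a2=10.032, a3=0.801, a0=16.041; τ=−ln(0.3047)/16.041=0.074 → t=0.270; u2·a0=0.1126·16.041=1.806 ≤ a1=5.208 → R1 fires; B=3 M=9 G=13
Draw 6: a1=5.642, a2=11.286, a3=0.801, a0=17.729; τ=−ln(0.1389)/17.729=0.111 → t=0.381; u2·a0=0.5801·17.729=10.285; a1=5.642 < 10.285 ≤ a1+a2=16.928 → R2 fires; B=2 M=9 G=15
Draw 7: a1=6.510, a2=7.524, a3=0.534, a0=14.568; τ=−ln(0.0497)/14.568=0.206 → t=0.587; u2·a0=0.0677·14.568=0.986 ≤ a1=6.510 → R1 fires; B=2 M=10 G=16
Draw 8: a1=6.944, a2=8.360, a3=0.534, a0=15.838; τ=−ln(0.3698)/15.838=0.063 → t=0.650; u2·a0=0.1284·15.838=2.034 ≤ a1=6.944 → R1 fires; B=2 M=11 G=17
Draw 9: a1=7.378, a2=9.196, a3=0.534, a0=17.108; τ=−ln(0.7464)/17.108=0.017 → t=0.667; u2·a0=0.6980·17.108=11.941; a1=7.378 < 11.941 ≤ a1+a2=16.574 → R2 fires; B=1 M=11 G=19
Draw 10: a1=8.246, a2=4.598, a3=0.267, a0=13.111; τ=−ln(0.7906)/13.111=0.018 → t=0.685; u2·a0=0.9509·13.111=12.467; a1=8.246 < 12.467 ≤ a1+a2=12.844 → R2 fires; B=0 M=11 G=21
Draw 11: a1=9.114, a2=0.000, a3=0.000, a0=9.114; τ=−ln(0.1391)/9.114=0.216 → t=0.901; u2·a0=0.3736·9.114=3.405 ≤ a1=9.114 → R1 fires; B=0 M=12 G=22
Draw 12: a1=9.548, a2=0.000, a3=0.000, a0=9.548; τ=−ln(0.8566)/9.548=0.016 → t=0.917; u2·a0=0.5496·9.548=5.248 ≤ a1=9.548 → R1 fires; B=0 M=13 G=23
Draw 13: a1=9.982, a2=0.000, a3=0.000, a0=9.982; τ=−ln(0.1575)/9.982=0.185 → t=1.103 > T=1.02: stop.
Read off G at T=1.02: 23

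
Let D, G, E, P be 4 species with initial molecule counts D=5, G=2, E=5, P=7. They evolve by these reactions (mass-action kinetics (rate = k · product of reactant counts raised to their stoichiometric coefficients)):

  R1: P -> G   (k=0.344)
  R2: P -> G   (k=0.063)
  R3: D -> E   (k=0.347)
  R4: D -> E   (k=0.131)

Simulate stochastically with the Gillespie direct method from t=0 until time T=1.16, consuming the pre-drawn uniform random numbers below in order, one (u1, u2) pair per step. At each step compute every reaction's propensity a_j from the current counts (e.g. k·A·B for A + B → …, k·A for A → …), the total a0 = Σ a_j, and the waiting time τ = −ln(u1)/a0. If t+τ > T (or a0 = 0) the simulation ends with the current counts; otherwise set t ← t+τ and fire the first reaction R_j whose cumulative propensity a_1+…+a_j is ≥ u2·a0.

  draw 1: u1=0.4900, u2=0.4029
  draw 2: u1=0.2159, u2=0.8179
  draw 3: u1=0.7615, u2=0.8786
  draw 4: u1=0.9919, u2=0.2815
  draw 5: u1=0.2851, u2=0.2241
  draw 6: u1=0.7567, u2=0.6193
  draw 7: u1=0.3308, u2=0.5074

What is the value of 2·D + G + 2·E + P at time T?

Value at T = 29

Check how each reaction changes W = 2·D + G + 2·E + P (weight of products minus weight of reactants):
R1: P -> G: (1·1) − (1·1) = 1 − 1 = 0
R2: P -> G: (1·1) − (1·1) = 1 − 1 = 0
R3: D -> E: (2·1) − (2·1) = 2 − 2 = 0
R4: D -> E: (2·1) − (2·1) = 2 − 2 = 0
Every reaction leaves W unchanged, so W is conserved and no simulation is needed: W(T) = W(0) = 2·5 + 2 + 2·5 + 7 = 29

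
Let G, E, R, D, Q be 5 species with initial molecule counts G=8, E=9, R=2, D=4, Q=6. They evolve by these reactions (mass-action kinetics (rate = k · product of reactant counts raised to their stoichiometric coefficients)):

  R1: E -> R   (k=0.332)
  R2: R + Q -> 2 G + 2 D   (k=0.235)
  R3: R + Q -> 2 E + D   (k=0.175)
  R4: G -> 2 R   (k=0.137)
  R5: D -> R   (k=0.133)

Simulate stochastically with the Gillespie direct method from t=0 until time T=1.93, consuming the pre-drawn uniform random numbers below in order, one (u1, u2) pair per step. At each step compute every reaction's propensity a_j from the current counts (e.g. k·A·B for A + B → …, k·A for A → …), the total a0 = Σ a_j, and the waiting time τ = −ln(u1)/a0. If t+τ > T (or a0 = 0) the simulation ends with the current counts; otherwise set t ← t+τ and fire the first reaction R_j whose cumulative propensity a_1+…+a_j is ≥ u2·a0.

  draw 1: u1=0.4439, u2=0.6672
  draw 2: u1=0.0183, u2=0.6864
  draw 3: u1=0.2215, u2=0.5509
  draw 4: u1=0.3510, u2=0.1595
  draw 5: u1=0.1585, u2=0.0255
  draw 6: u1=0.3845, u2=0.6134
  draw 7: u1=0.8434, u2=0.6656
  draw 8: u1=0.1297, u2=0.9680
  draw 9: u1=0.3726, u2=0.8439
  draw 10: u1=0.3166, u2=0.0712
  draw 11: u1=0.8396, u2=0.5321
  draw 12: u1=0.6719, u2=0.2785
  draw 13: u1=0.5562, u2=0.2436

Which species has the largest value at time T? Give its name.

t=0.000: G=8 E=9 R=2 D=4 Q=6
Draw 1: a1=2.988, a2=2.820, a3=2.100, a4=1.096, a5=0.532, a0=9.536; τ=−ln(0.4439)/9.536=0.085 → t=0.085; u2·a0=0.6672·9.536=6.362; a1+a2=5.808 < 6.362 ≤ a1+…+a3=7.908 → R3 fires; G=8 E=11 R=1 D=5 Q=5
Draw 2: a1=3.652, a2=1.175, a3=0.875, a4=1.096, a5=0.665, a0=7.463; τ=−ln(0.0183)/7.463=0.536 → t=0.621; u2·a0=0.6864·7.463=5.123; a1+a2=4.827 < 5.123 ≤ a1+…+a3=5.702 → R3 fires; G=8 E=13 R=0 D=6 Q=4
Draw 3: a1=4.316, a2=0.000, a3=0.000, a4=1.096, a5=0.798, a0=6.210; τ=−ln(0.2215)/6.210=0.243 → t=0.864; u2·a0=0.5509·6.210=3.421 ≤ a1=4.316 → R1 fires; G=8 E=12 R=1 D=6 Q=4
Draw 4: a1=3.984, a2=0.940, a3=0.700, a4=1.096, a5=0.798, a0=7.518; τ=−ln(0.3510)/7.518=0.139 → t=1.003; u2·a0=0.1595·7.518=1.199 ≤ a1=3.984 → R1 fires; G=8 E=11 R=2 D=6 Q=4
Draw 5: a1=3.652, a2=1.880, a3=1.400, a4=1.096, a5=0.798, a0=8.826; τ=−ln(0.1585)/8.826=0.209 → t=1.212; u2·a0=0.0255·8.826=0.225 ≤ a1=3.652 → R1 fires; G=8 E=10 R=3 D=6 Q=4
Draw 6: a1=3.320, a2=2.820, a3=2.100, a4=1.096, a5=0.798, a0=10.134; τ=−ln(0.3845)/10.134=0.094 → t=1.306; u2·a0=0.6134·10.134=6.216; a1+a2=6.140 < 6.216 ≤ a1+…+a3=8.240 → R3 fires; G=8 E=12 R=2 D=7 Q=3
Draw 7: a1=3.984, a2=1.410, a3=1.050, a4=1.096, a5=0.931, a0=8.471; τ=−ln(0.8434)/8.471=0.020 → t=1.326; u2·a0=0.6656·8.471=5.638; a1+a2=5.394 < 5.638 ≤ a1+…+a3=6.444 → R3 fires; G=8 E=14 R=1 D=8 Q=2
Draw 8: a1=4.648, a2=0.470, a3=0.350, a4=1.096, a5=1.064, a0=7.628; τ=−ln(0.1297)/7.628=0.268 → t=1.594; u2·a0=0.9680·7.628=7.384; a1+…+a4=6.564 < 7.384 ≤ a1+…+a5=7.628 → R5 fires; G=8 E=14 R=2 D=7 Q=2
Draw 9: a1=4.648, a2=0.940, a3=0.700, a4=1.096, a5=0.931, a0=8.315; τ=−ln(0.3726)/8.315=0.119 → t=1.713; u2·a0=0.8439·8.315=7.017; a1+…+a3=6.288 < 7.017 ≤ a1+…+a4=7.384 → R4 fires; G=7 E=14 R=4 D=7 Q=2
Draw 10: a1=4.648, a2=1.880, a3=1.400, a4=0.959, a5=0.931, a0=9.818; τ=−ln(0.3166)/9.818=0.117 → t=1.830; u2·a0=0.0712·9.818=0.699 ≤ a1=4.648 → R1 fires; G=7 E=13 R=5 D=7 Q=2
Draw 11: a1=4.316, a2=2.350, a3=1.750, a4=0.959, a5=0.931, a0=10.306; τ=−ln(0.8396)/10.306=0.017 → t=1.847; u2·a0=0.5321·10.306=5.484; a1=4.316 < 5.484 ≤ a1+a2=6.666 → R2 fires; G=9 E=13 R=4 D=9 Q=1
Draw 12: a1=4.316, a2=0.940, a3=0.700, a4=1.233, a5=1.197, a0=8.386; τ=−ln(0.6719)/8.386=0.047 → t=1.894; u2·a0=0.2785·8.386=2.336 ≤ a1=4.316 → R1 fires; G=9 E=12 R=5 D=9 Q=1
Draw 13: a1=3.984, a2=1.175, a3=0.875, a4=1.233, a5=1.197, a0=8.464; τ=−ln(0.5562)/8.464=0.069 → t=1.964 > T=1.93: stop.
At T=1.93: G=9 E=12 R=5 D=9 Q=1; the largest is E.

Dominant species at T: E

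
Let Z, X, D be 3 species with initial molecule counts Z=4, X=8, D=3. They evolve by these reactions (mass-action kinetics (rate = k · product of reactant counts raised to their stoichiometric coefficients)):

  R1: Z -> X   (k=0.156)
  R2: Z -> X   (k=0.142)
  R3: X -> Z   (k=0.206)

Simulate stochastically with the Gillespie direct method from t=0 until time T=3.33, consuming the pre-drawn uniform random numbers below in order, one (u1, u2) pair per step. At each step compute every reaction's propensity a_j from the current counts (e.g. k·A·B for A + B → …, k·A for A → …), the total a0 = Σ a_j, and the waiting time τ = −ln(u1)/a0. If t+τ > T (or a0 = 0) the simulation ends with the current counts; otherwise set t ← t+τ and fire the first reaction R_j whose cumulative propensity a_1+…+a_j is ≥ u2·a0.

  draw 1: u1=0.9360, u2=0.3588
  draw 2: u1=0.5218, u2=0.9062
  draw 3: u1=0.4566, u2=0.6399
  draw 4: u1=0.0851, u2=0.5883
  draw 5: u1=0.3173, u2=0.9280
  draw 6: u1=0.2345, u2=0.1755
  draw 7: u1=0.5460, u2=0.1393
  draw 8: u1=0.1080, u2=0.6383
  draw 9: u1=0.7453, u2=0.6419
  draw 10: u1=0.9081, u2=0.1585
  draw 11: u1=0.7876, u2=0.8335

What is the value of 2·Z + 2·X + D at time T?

Value at T = 27

Check how each reaction changes W = 2·Z + 2·X + D (weight of products minus weight of reactants):
R1: Z -> X: (2·1) − (2·1) = 2 − 2 = 0
R2: Z -> X: (2·1) − (2·1) = 2 − 2 = 0
R3: X -> Z: (2·1) − (2·1) = 2 − 2 = 0
Every reaction leaves W unchanged, so W is conserved and no simulation is needed: W(T) = W(0) = 2·4 + 2·8 + 3 = 27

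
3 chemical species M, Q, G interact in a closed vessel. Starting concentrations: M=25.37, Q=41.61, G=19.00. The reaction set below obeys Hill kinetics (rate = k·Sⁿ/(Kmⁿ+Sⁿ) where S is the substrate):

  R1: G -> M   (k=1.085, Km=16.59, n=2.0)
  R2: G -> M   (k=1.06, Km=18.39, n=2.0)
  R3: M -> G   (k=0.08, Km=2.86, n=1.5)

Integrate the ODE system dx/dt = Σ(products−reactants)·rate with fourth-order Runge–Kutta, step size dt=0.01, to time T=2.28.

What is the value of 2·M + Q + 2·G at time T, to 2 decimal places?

Check how each reaction changes W = 2·M + Q + 2·G (weight of products minus weight of reactants):
R1: G -> M: (2·1) − (2·1) = 2 − 2 = 0
R2: G -> M: (2·1) − (2·1) = 2 − 2 = 0
R3: M -> G: (2·1) − (2·1) = 2 − 2 = 0
Every reaction leaves W unchanged, so W is conserved and no simulation is needed: W(T) = W(0) = 2·25.37 + 41.61 + 2·19.00 = 130.35

Value at T = 130.35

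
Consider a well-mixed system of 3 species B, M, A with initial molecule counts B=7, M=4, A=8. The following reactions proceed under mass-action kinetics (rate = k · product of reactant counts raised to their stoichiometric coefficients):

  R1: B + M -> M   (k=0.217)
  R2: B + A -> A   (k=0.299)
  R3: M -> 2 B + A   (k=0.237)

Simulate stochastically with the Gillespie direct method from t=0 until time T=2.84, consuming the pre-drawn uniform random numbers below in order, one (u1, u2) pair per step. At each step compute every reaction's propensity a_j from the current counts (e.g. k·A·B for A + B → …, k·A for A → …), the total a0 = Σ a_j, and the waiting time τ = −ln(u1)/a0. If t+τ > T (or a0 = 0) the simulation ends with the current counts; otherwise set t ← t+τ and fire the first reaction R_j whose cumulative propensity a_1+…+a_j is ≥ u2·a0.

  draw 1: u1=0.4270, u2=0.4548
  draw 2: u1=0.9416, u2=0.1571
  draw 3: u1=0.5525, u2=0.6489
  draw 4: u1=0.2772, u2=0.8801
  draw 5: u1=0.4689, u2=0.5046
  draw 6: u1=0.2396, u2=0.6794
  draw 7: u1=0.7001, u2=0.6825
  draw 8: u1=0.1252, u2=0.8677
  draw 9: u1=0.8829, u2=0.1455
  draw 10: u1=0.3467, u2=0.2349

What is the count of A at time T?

A at T = 9

t=0.000: B=7 M=4 A=8
Draw 1: a1=6.076, a2=16.744, a3=0.948, a0=23.768; τ=−ln(0.4270)/23.768=0.036 → t=0.036; u2·a0=0.4548·23.768=10.810; a1=6.076 < 10.810 ≤ a1+a2=22.820 → R2 fires; B=6 M=4 A=8
Draw 2: a1=5.208, a2=14.352, a3=0.948, a0=20.508; τ=−ln(0.9416)/20.508=0.003 → t=0.039; u2·a0=0.1571·20.508=3.222 ≤ a1=5.208 → R1 fires; B=5 M=4 A=8
Draw 3: a1=4.340, a2=11.960, a3=0.948, a0=17.248; τ=−ln(0.5525)/17.248=0.034 → t=0.073; u2·a0=0.6489·17.248=11.192; a1=4.340 < 11.192 ≤ a1+a2=16.300 → R2 fires; B=4 M=4 A=8
Draw 4: a1=3.472, a2=9.568, a3=0.948, a0=13.988; τ=−ln(0.2772)/13.988=0.092 → t=0.165; u2·a0=0.8801·13.988=12.311; a1=3.472 < 12.311 ≤ a1+a2=13.040 → R2 fires; B=3 M=4 A=8
Draw 5: a1=2.604, a2=7.176, a3=0.948, a0=10.728; τ=−ln(0.4689)/10.728=0.071 → t=0.235; u2·a0=0.5046·10.728=5.413; a1=2.604 < 5.413 ≤ a1+a2=9.780 → R2 fires; B=2 M=4 A=8
Draw 6: a1=1.736, a2=4.784, a3=0.948, a0=7.468; τ=−ln(0.2396)/7.468=0.191 → t=0.427; u2·a0=0.6794·7.468=5.074; a1=1.736 < 5.074 ≤ a1+a2=6.520 → R2 fires; B=1 M=4 A=8
Draw 7: a1=0.868, a2=2.392, a3=0.948, a0=4.208; τ=−ln(0.7001)/4.208=0.085 → t=0.512; u2·a0=0.6825·4.208=2.872; a1=0.868 < 2.872 ≤ a1+a2=3.260 → R2 fires; B=0 M=4 A=8
Draw 8: a1=0.000, a2=0.000, a3=0.948, a0=0.948; τ=−ln(0.1252)/0.948=2.192 → t=2.703; u2·a0=0.8677·0.948=0.823; a1+a2=0.000 < 0.823 ≤ a1+…+a3=0.948 → R3 fires; B=2 M=3 A=9
Draw 9: a1=1.302, a2=5.382, a3=0.711, a0=7.395; τ=−ln(0.8829)/7.395=0.017 → t=2.720; u2·a0=0.1455·7.395=1.076 ≤ a1=1.302 → R1 fires; B=1 M=3 A=9
Draw 10: a1=0.651, a2=2.691, a3=0.711, a0=4.053; τ=−ln(0.3467)/4.053=0.261 → t=2.982 > T=2.84: stop.
Read off A at T=2.84: 9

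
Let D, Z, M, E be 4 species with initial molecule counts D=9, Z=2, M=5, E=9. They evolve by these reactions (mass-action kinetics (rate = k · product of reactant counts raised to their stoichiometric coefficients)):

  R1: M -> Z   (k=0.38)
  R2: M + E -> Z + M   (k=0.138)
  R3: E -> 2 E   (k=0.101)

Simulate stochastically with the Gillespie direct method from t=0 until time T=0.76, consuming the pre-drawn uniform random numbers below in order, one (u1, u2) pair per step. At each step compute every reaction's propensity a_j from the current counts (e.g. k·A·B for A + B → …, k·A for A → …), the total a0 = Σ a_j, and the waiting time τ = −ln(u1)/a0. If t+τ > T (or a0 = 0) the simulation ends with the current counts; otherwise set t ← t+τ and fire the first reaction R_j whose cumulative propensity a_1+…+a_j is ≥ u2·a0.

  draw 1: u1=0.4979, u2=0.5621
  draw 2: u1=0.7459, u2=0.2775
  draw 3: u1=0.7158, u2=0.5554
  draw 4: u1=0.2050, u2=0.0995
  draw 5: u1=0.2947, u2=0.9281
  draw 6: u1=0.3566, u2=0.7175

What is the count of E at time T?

E at T = 7

t=0.000: D=9 Z=2 M=5 E=9
Draw 1: a1=1.900, a2=6.210, a3=0.909, a0=9.019; τ=−ln(0.4979)/9.019=0.077 → t=0.077; u2·a0=0.5621·9.019=5.070; a1=1.900 < 5.070 ≤ a1+a2=8.110 → R2 fires; D=9 Z=3 M=5 E=8
Draw 2: a1=1.900, a2=5.520, a3=0.808, a0=8.228; τ=−ln(0.7459)/8.228=0.036 → t=0.113; u2·a0=0.2775·8.228=2.283; a1=1.900 < 2.283 ≤ a1+a2=7.420 → R2 fires; D=9 Z=4 M=5 E=7
Draw 3: a1=1.900, a2=4.830, a3=0.707, a0=7.437; τ=−ln(0.7158)/7.437=0.045 → t=0.158; u2·a0=0.5554·7.437=4.131; a1=1.900 < 4.131 ≤ a1+a2=6.730 → R2 fires; D=9 Z=5 M=5 E=6
Draw 4: a1=1.900, a2=4.140, a3=0.606, a0=6.646; τ=−ln(0.2050)/6.646=0.238 → t=0.396; u2·a0=0.0995·6.646=0.661 ≤ a1=1.900 → R1 fires; D=9 Z=6 M=4 E=6
Draw 5: a1=1.520, a2=3.312, a3=0.606, a0=5.438; τ=−ln(0.2947)/5.438=0.225 → t=0.621; u2·a0=0.9281·5.438=5.047; a1+a2=4.832 < 5.047 ≤ a1+…+a3=5.438 → R3 fires; D=9 Z=6 M=4 E=7
Draw 6: a1=1.520, a2=3.864, a3=0.707, a0=6.091; τ=−ln(0.3566)/6.091=0.169 → t=0.790 > T=0.76: stop.
Read off E at T=0.76: 7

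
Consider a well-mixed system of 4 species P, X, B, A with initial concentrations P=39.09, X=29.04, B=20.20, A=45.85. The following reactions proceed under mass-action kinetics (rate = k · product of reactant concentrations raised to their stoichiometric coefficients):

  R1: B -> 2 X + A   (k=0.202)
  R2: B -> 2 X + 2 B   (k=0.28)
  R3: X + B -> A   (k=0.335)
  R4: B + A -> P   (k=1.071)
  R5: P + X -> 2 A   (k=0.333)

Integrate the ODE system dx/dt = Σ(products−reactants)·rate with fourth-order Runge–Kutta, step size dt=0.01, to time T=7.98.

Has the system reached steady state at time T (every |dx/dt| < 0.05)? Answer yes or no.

Steady state at T: yes

RK4 with dt=0.01: 798 steps to T=7.98. Trajectory (selected grid times):
t=0.00: P=39.09 X=29.04 B=20.20 A=45.85
t=0.89: P=29.95 X=0.00 B=0.00 A=84.42
t=1.77: P=29.95 X=0.00 B=0.00 A=84.42
t=2.66: P=29.95 X=0.00 B=0.00 A=84.42
t=3.55: P=29.95 X=0.00 B=0.00 A=84.42
t=4.43: P=29.95 X=0.00 B=0.00 A=84.42
t=5.32: P=29.95 X=0.00 B=0.00 A=84.42
t=6.21: P=29.95 X=0.00 B=0.00 A=84.42
t=7.09: P=29.95 X=0.00 B=0.00 A=84.42
t=7.98: P=29.95 X=0.00 B=0.00 A=84.42
Rates at T: R1=0.0000, R2=0.0000, R3=0.0000, R4=0.0000, R5=0.0000
dx/dt at T (Σ net stoichiometry × rate): P=-0.0000, X=-0.0000, B=-0.0000, A=+0.0000
Largest |dx/dt| is |+0.0000| (A) < 0.05 → steady.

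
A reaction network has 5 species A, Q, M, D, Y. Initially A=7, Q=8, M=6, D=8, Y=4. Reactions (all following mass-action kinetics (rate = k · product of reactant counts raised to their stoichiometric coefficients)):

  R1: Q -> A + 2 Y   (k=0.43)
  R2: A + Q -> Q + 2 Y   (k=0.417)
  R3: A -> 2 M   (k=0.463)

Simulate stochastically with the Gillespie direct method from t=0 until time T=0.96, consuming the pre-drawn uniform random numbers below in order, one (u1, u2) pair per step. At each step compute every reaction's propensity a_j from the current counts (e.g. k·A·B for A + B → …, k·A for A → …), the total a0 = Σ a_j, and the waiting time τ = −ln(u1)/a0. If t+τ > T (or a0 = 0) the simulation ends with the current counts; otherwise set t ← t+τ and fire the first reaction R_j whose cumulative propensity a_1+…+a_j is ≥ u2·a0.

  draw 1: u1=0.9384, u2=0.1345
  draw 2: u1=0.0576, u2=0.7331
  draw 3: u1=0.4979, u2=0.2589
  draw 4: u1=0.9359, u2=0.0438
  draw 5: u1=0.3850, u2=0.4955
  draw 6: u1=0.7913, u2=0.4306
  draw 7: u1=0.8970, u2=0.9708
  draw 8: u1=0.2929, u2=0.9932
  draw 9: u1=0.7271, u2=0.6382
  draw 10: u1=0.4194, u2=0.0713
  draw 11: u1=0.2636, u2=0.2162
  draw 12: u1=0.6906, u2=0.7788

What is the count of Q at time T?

t=0.000: A=7 Q=8 M=6 D=8 Y=4
Draw 1: a1=3.440, a2=23.352, a3=3.241, a0=30.033; τ=−ln(0.9384)/30.033=0.002 → t=0.002; u2·a0=0.1345·30.033=4.039; a1=3.440 < 4.039 ≤ a1+a2=26.792 → R2 fires; A=6 Q=8 M=6 D=8 Y=6
Draw 2: a1=3.440, a2=20.016, a3=2.778, a0=26.234; τ=−ln(0.0576)/26.234=0.109 → t=0.111; u2·a0=0.7331·26.234=19.232; a1=3.440 < 19.232 ≤ a1+a2=23.456 → R2 fires; A=5 Q=8 M=6 D=8 Y=8
Draw 3: a1=3.440, a2=16.680, a3=2.315, a0=22.435; τ=−ln(0.4979)/22.435=0.031 → t=0.142; u2·a0=0.2589·22.435=5.808; a1=3.440 < 5.808 ≤ a1+a2=20.120 → R2 fires; A=4 Q=8 M=6 D=8 Y=10
Draw 4: a1=3.440, a2=13.344, a3=1.852, a0=18.636; τ=−ln(0.9359)/18.636=0.004 → t=0.146; u2·a0=0.0438·18.636=0.816 ≤ a1=3.440 → R1 fires; A=5 Q=7 M=6 D=8 Y=12
Draw 5: a1=3.010, a2=14.595, a3=2.315, a0=19.920; τ=−ln(0.3850)/19.920=0.048 → t=0.193; u2·a0=0.4955·19.920=9.870; a1=3.010 < 9.870 ≤ a1+a2=17.605 → R2 fires; A=4 Q=7 M=6 D=8 Y=14
Draw 6: a1=3.010, a2=11.676, a3=1.852, a0=16.538; τ=−ln(0.7913)/16.538=0.014 → t=0.208; u2·a0=0.4306·16.538=7.121; a1=3.010 < 7.121 ≤ a1+a2=14.686 → R2 fires; A=3 Q=7 M=6 D=8 Y=16
Draw 7: a1=3.010, a2=8.757, a3=1.389, a0=13.156; τ=−ln(0.8970)/13.156=0.008 → t=0.216; u2·a0=0.9708·13.156=12.772; a1+a2=11.767 < 12.772 ≤ a1+…+a3=13.156 → R3 fires; A=2 Q=7 M=8 D=8 Y=16
Draw 8: a1=3.010, a2=5.838, a3=0.926, a0=9.774; τ=−ln(0.2929)/9.774=0.126 → t=0.342; u2·a0=0.9932·9.774=9.708; a1+a2=8.848 < 9.708 ≤ a1+…+a3=9.774 → R3 fires; A=1 Q=7 M=10 D=8 Y=16
Draw 9: a1=3.010, a2=2.919, a3=0.463, a0=6.392; τ=−ln(0.7271)/6.392=0.050 → t=0.391; u2·a0=0.6382·6.392=4.079; a1=3.010 < 4.079 ≤ a1+a2=5.929 → R2 fires; A=0 Q=7 M=10 D=8 Y=18
Draw 10: a1=3.010, a2=0.000, a3=0.000, a0=3.010; τ=−ln(0.4194)/3.010=0.289 → t=0.680; u2·a0=0.0713·3.010=0.215 ≤ a1=3.010 → R1 fires; A=1 Q=6 M=10 D=8 Y=20
Draw 11: a1=2.580, a2=2.502, a3=0.463, a0=5.545; τ=−ln(0.2636)/5.545=0.240 → t=0.921; u2·a0=0.2162·5.545=1.199 ≤ a1=2.580 → R1 fires; A=2 Q=5 M=10 D=8 Y=22
Draw 12: a1=2.150, a2=4.170, a3=0.926, a0=7.246; τ=−ln(0.6906)/7.246=0.051 → t=0.972 > T=0.96: stop.
Read off Q at T=0.96: 5

Q at T = 5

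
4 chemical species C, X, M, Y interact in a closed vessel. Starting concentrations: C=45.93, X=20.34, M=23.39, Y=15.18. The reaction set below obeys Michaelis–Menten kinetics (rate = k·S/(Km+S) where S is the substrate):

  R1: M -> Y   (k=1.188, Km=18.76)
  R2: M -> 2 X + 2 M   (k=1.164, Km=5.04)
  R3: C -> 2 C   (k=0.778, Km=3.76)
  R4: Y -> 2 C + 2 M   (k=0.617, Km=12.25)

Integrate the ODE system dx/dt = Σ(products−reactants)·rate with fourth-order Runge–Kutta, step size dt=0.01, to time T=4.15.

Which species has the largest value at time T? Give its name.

RK4 with dt=0.01: 415 steps to T=4.15. Trajectory (selected grid times):
t=0.00: C=45.93 X=20.34 M=23.39 Y=15.18
t=0.46: C=46.58 X=21.22 M=23.84 Y=15.33
t=0.92: C=47.22 X=22.11 M=24.29 Y=15.48
t=1.38: C=47.87 X=23.00 M=24.75 Y=15.63
t=1.84: C=48.52 X=23.89 M=25.20 Y=15.78
t=2.31: C=49.19 X=24.80 M=25.66 Y=15.94
t=2.77: C=49.84 X=25.70 M=26.11 Y=16.09
t=3.23: C=50.50 X=26.60 M=26.57 Y=16.25
t=3.69: C=51.16 X=27.50 M=27.02 Y=16.41
t=4.15: C=51.82 X=28.40 M=27.47 Y=16.57
At T=4.15: C=51.82 X=28.40 M=27.47 Y=16.57; the largest is C.

Dominant species at T: C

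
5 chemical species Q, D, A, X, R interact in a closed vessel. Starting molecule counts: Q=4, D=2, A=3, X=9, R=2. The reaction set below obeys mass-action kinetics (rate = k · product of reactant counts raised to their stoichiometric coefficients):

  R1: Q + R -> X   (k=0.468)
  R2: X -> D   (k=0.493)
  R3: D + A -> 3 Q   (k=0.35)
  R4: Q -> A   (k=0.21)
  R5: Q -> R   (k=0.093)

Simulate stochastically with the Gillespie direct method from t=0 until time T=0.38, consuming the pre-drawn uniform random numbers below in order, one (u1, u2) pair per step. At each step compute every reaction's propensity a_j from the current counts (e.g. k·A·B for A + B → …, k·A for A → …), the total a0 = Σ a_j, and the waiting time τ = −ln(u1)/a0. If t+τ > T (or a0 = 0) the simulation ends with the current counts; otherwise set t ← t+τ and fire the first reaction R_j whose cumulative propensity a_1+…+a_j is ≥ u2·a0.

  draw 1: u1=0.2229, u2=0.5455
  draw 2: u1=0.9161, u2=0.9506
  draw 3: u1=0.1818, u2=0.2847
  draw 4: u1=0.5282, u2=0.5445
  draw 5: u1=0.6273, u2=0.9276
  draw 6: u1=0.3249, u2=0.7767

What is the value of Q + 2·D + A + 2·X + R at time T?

Value at T = 31

Check how each reaction changes W = Q + 2·D + A + 2·X + R (weight of products minus weight of reactants):
R1: Q + R -> X: (2·1) − (1·1 + 1·1) = 2 − 2 = 0
R2: X -> D: (2·1) − (2·1) = 2 − 2 = 0
R3: D + A -> 3 Q: (1·3) − (2·1 + 1·1) = 3 − 3 = 0
R4: Q -> A: (1·1) − (1·1) = 1 − 1 = 0
R5: Q -> R: (1·1) − (1·1) = 1 − 1 = 0
Every reaction leaves W unchanged, so W is conserved and no simulation is needed: W(T) = W(0) = 4 + 2·2 + 3 + 2·9 + 2 = 31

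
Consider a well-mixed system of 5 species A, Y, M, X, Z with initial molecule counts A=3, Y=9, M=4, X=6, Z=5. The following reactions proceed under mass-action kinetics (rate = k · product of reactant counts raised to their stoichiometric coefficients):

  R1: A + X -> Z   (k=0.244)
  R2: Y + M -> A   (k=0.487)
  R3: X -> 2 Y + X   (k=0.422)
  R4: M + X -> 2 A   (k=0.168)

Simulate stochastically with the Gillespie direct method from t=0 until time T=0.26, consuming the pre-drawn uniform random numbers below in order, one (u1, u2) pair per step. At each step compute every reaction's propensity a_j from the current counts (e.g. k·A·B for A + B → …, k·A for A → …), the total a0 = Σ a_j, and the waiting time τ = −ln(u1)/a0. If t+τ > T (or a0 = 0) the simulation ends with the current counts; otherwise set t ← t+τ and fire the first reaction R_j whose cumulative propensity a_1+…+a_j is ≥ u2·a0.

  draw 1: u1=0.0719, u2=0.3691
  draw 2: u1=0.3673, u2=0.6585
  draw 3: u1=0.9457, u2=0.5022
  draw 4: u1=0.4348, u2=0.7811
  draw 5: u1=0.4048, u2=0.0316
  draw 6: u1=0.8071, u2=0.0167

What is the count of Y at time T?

Y at T = 8

t=0.000: A=3 Y=9 M=4 X=6 Z=5
Draw 1: a1=4.392, a2=17.532, a3=2.532, a4=4.032, a0=28.488; τ=−ln(0.0719)/28.488=0.092 → t=0.092; u2·a0=0.3691·28.488=10.515; a1=4.392 < 10.515 ≤ a1+a2=21.924 → R2 fires; A=4 Y=8 M=3 X=6 Z=5
Draw 2: a1=5.856, a2=11.688, a3=2.532, a4=3.024, a0=23.100; τ=−ln(0.3673)/23.100=0.043 → t=0.136; u2·a0=0.6585·23.100=15.211; a1=5.856 < 15.211 ≤ a1+a2=17.544 → R2 fires; A=5 Y=7 M=2 X=6 Z=5
Draw 3: a1=7.320, a2=6.818, a3=2.532, a4=2.016, a0=18.686; τ=−ln(0.9457)/18.686=0.003 → t=0.139; u2·a0=0.5022·18.686=9.384; a1=7.320 < 9.384 ≤ a1+a2=14.138 → R2 fires; A=6 Y=6 M=1 X=6 Z=5
Draw 4: a1=8.784, a2=2.922, a3=2.532, a4=1.008, a0=15.246; τ=−ln(0.4348)/15.246=0.055 → t=0.193; u2·a0=0.7811·15.246=11.909; a1+a2=11.706 < 11.909 ≤ a1+…+a3=14.238 → R3 fires; A=6 Y=8 M=1 X=6 Z=5
Draw 5: a1=8.784, a2=3.896, a3=2.532, a4=1.008, a0=16.220; τ=−ln(0.4048)/16.220=0.056 → t=0.249; u2·a0=0.0316·16.220=0.513 ≤ a1=8.784 → R1 fires; A=5 Y=8 M=1 X=5 Z=6
Draw 6: a1=6.100, a2=3.896, a3=2.110, a4=0.840, a0=12.946; τ=−ln(0.8071)/12.946=0.017 → t=0.266 > T=0.26: stop.
Read off Y at T=0.26: 8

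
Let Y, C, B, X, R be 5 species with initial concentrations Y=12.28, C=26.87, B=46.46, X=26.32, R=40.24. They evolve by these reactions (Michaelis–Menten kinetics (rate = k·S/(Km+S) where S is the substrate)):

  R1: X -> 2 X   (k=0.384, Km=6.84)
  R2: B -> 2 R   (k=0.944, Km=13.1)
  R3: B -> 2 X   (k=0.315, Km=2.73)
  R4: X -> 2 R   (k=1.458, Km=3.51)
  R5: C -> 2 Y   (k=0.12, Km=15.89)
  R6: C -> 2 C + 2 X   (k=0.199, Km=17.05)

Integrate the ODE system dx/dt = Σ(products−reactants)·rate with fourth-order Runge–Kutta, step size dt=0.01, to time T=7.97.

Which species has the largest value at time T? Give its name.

Dominant species at T: R

RK4 with dt=0.01: 797 steps to T=7.97. Trajectory (selected grid times):
t=0.00: Y=12.28 C=26.87 B=46.46 X=26.32 R=40.24
t=0.89: Y=12.41 C=26.91 B=45.54 X=26.19 R=43.84
t=1.77: Y=12.55 C=26.95 B=44.64 X=26.07 R=47.39
t=2.66: Y=12.68 C=26.99 B=43.72 X=25.94 R=50.97
t=3.54: Y=12.81 C=27.03 B=42.83 X=25.81 R=54.50
t=4.43: Y=12.95 C=27.08 B=41.92 X=25.68 R=58.07
t=5.31: Y=13.08 C=27.12 B=41.03 X=25.56 R=61.59
t=6.20: Y=13.22 C=27.16 B=40.13 X=25.43 R=65.14
t=7.08: Y=13.35 C=27.20 B=39.25 X=25.30 R=68.65
t=7.97: Y=13.49 C=27.24 B=38.36 X=25.17 R=72.18
At T=7.97: Y=13.49 C=27.24 B=38.36 X=25.17 R=72.18; the largest is R.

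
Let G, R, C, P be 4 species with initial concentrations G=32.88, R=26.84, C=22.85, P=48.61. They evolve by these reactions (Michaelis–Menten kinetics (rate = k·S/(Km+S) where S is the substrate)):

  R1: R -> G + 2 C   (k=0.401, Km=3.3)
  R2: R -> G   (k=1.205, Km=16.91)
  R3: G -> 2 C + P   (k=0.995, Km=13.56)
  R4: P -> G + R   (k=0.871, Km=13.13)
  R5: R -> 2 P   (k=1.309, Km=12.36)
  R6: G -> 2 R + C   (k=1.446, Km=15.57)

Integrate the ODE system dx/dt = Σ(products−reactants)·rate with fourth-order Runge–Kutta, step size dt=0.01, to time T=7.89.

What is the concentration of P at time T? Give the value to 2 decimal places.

P at T = 63.16

RK4 with dt=0.01: 789 steps to T=7.89. Trajectory (selected grid times):
t=0.00: G=32.88 R=26.84 C=22.85 P=48.61
t=0.88: G=32.97 R=27.41 C=25.58 P=50.21
t=1.75: G=33.07 R=27.98 C=28.29 P=51.79
t=2.63: G=33.17 R=28.54 C=31.03 P=53.40
t=3.51: G=33.29 R=29.10 C=33.77 P=55.02
t=4.38: G=33.41 R=29.65 C=36.49 P=56.63
t=5.26: G=33.53 R=30.20 C=39.24 P=58.26
t=6.14: G=33.67 R=30.74 C=41.99 P=59.89
t=7.01: G=33.81 R=31.28 C=44.72 P=61.51
t=7.89: G=33.95 R=31.82 C=47.48 P=63.16
Read off P at T=7.89: 63.16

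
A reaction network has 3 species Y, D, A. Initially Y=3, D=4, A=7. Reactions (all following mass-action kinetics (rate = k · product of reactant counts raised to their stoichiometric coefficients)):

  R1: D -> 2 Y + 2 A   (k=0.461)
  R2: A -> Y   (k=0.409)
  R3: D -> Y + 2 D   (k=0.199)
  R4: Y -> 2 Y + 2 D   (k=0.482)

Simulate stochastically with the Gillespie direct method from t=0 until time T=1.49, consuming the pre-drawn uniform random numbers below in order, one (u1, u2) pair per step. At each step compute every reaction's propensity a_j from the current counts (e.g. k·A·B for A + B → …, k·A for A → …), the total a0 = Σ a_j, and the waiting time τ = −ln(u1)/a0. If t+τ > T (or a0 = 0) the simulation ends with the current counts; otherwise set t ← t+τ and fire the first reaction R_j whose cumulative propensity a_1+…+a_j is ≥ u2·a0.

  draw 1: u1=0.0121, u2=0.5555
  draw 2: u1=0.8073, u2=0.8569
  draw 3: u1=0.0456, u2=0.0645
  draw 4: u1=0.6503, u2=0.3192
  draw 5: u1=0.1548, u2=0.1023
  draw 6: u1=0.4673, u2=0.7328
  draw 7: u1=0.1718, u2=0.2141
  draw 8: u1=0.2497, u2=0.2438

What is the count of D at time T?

D at T = 6

t=0.000: Y=3 D=4 A=7
Draw 1: a1=1.844, a2=2.863, a3=0.796, a4=1.446, a0=6.949; τ=−ln(0.0121)/6.949=0.635 → t=0.635; u2·a0=0.5555·6.949=3.860; a1=1.844 < 3.860 ≤ a1+a2=4.707 → R2 fires; Y=4 D=4 A=6
Draw 2: a1=1.844, a2=2.454, a3=0.796, a4=1.928, a0=7.022; τ=−ln(0.8073)/7.022=0.030 → t=0.666; u2·a0=0.8569·7.022=6.017; a1+…+a3=5.094 < 6.017 ≤ a1+…+a4=7.022 → R4 fires; Y=5 D=6 A=6
Draw 3: a1=2.766, a2=2.454, a3=1.194, a4=2.410, a0=8.824; τ=−ln(0.0456)/8.824=0.350 → t=1.016; u2·a0=0.0645·8.824=0.569 ≤ a1=2.766 → R1 fires; Y=7 D=5 A=8
Draw 4: a1=2.305, a2=3.272, a3=0.995, a4=3.374, a0=9.946; τ=−ln(0.6503)/9.946=0.043 → t=1.059; u2·a0=0.3192·9.946=3.175; a1=2.305 < 3.175 ≤ a1+a2=5.577 → R2 fires; Y=8 D=5 A=7
Draw 5: a1=2.305, a2=2.863, a3=0.995, a4=3.856, a0=10.019; τ=−ln(0.1548)/10.019=0.186 → t=1.245; u2·a0=0.1023·10.019=1.025 ≤ a1=2.305 → R1 fires; Y=10 D=4 A=9
Draw 6: a1=1.844, a2=3.681, a3=0.796, a4=4.820, a0=11.141; τ=−ln(0.4673)/11.141=0.068 → t=1.313; u2·a0=0.7328·11.141=8.164; a1+…+a3=6.321 < 8.164 ≤ a1+…+a4=11.141 → R4 fires; Y=11 D=6 A=9
Draw 7: a1=2.766, a2=3.681, a3=1.194, a4=5.302, a0=12.943; τ=−ln(0.1718)/12.943=0.136 → t=1.450; u2·a0=0.2141·12.943=2.771; a1=2.766 < 2.771 ≤ a1+a2=6.447 → R2 fires; Y=12 D=6 A=8
Draw 8: a1=2.766, a2=3.272, a3=1.194, a4=5.784, a0=13.016; τ=−ln(0.2497)/13.016=0.107 → t=1.556 > T=1.49: stop.
Read off D at T=1.49: 6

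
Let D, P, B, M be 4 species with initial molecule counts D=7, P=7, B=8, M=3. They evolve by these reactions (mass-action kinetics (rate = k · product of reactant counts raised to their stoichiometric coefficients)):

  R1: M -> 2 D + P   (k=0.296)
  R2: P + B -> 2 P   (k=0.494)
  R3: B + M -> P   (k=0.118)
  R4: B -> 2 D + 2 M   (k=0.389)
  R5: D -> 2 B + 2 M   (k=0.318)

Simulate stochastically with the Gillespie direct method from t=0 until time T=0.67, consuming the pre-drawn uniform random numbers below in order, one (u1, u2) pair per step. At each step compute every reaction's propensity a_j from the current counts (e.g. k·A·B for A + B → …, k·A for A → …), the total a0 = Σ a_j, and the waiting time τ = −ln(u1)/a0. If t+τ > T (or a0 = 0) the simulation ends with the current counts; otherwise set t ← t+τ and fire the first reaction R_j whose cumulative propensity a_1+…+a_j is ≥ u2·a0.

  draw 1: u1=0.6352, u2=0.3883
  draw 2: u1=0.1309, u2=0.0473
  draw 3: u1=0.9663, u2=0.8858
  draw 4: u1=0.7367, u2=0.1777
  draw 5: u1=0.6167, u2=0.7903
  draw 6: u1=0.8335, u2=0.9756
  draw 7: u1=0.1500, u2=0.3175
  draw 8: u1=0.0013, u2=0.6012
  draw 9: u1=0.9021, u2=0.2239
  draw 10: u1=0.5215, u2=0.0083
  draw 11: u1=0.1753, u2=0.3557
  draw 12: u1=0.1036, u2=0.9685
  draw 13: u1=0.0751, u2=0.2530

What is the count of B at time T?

B at T = 3

t=0.000: D=7 P=7 B=8 M=3
Draw 1: a1=0.888, a2=27.664, a3=2.832, a4=3.112, a5=2.226, a0=36.722; τ=−ln(0.6352)/36.722=0.012 → t=0.012; u2·a0=0.3883·36.722=14.259; a1=0.888 < 14.259 ≤ a1+a2=28.552 → R2 fires; D=7 P=8 B=7 M=3
Draw 2: a1=0.888, a2=27.664, a3=2.478, a4=2.723, a5=2.226, a0=35.979; τ=−ln(0.1309)/35.979=0.057 → t=0.069; u2·a0=0.0473·35.979=1.702; a1=0.888 < 1.702 ≤ a1+a2=28.552 → R2 fires; D=7 P=9 B=6 M=3
Draw 3: a1=0.888, a2=26.676, a3=2.124, a4=2.334, a5=2.226, a0=34.248; τ=−ln(0.9663)/34.248=0.001 → t=0.070; u2·a0=0.8858·34.248=30.337; a1+…+a3=29.688 < 30.337 ≤ a1+…+a4=32.022 → R4 fires; D=9 P=9 B=5 M=5
Draw 4: a1=1.480, a2=22.230, a3=2.950, a4=1.945, a5=2.862, a0=31.467; τ=−ln(0.7367)/31.467=0.010 → t=0.080; u2·a0=0.1777·31.467=5.592; a1=1.480 < 5.592 ≤ a1+a2=23.710 → R2 fires; D=9 P=10 B=4 M=5
Draw 5: a1=1.480, a2=19.760, a3=2.360, a4=1.556, a5=2.862, a0=28.018; τ=−ln(0.6167)/28.018=0.017 → t=0.097; u2·a0=0.7903·28.018=22.143; a1+a2=21.240 < 22.143 ≤ a1+…+a3=23.600 → R3 fires; D=9 P=11 B=3 M=4
Draw 6: a1=1.184, a2=16.302, a3=1.416, a4=1.167, a5=2.862, a0=22.931; τ=−ln(0.8335)/22.931=0.008 → t=0.105; u2·a0=0.9756·22.931=22.371; a1+…+a4=20.069 < 22.371 ≤ a1+…+a5=22.931 → R5 fires; D=8 P=11 B=5 M=6
Draw 7: a1=1.776, a2=27.170, a3=3.540, a4=1.945, a5=2.544, a0=36.975; τ=−ln(0.1500)/36.975=0.051 → t=0.156; u2·a0=0.3175·36.975=11.740; a1=1.776 < 11.740 ≤ a1+a2=28.946 → R2 fires; D=8 P=12 B=4 M=6
Draw 8: a1=1.776, a2=23.712, a3=2.832, a4=1.556, a5=2.544, a0=32.420; τ=−ln(0.0013)/32.420=0.205 → t=0.361; u2·a0=0.6012·32.420=19.491; a1=1.776 < 19.491 ≤ a1+a2=25.488 → R2 fires; D=8 P=13 B=3 M=6
Draw 9: a1=1.776, a2=19.266, a3=2.124, a4=1.167, a5=2.544, a0=26.877; τ=−ln(0.9021)/26.877=0.004 → t=0.365; u2·a0=0.2239·26.877=6.018; a1=1.776 < 6.018 ≤ a1+a2=21.042 → R2 fires; D=8 P=14 B=2 M=6
Draw 10: a1=1.776, a2=13.832, a3=1.416, a4=0.778, a5=2.544, a0=20.346; τ=−ln(0.5215)/20.346=0.032 → t=0.397; u2·a0=0.0083·20.346=0.169 ≤ a1=1.776 → R1 fires; D=10 P=15 B=2 M=5
Draw 11: a1=1.480, a2=14.820, a3=1.180, a4=0.778, a5=3.180, a0=21.438; τ=−ln(0.1753)/21.438=0.081 → t=0.478; u2·a0=0.3557·21.438=7.625; a1=1.480 < 7.625 ≤ a1+a2=16.300 → R2 fires; D=10 P=16 B=1 M=5
Draw 12: a1=1.480, a2=7.904, a3=0.590, a4=0.389, a5=3.180, a0=13.543; τ=−ln(0.1036)/13.543=0.167 → t=0.646; u2·a0=0.9685·13.543=13.116; a1+…+a4=10.363 < 13.116 ≤ a1+…+a5=13.543 → R5 fires; D=9 P=16 B=3 M=7
Draw 13: a1=2.072, a2=23.712, a3=2.478, a4=1.167, a5=2.862, a0=32.291; τ=−ln(0.0751)/32.291=0.080 → t=0.726 > T=0.67: stop.
Read off B at T=0.67: 3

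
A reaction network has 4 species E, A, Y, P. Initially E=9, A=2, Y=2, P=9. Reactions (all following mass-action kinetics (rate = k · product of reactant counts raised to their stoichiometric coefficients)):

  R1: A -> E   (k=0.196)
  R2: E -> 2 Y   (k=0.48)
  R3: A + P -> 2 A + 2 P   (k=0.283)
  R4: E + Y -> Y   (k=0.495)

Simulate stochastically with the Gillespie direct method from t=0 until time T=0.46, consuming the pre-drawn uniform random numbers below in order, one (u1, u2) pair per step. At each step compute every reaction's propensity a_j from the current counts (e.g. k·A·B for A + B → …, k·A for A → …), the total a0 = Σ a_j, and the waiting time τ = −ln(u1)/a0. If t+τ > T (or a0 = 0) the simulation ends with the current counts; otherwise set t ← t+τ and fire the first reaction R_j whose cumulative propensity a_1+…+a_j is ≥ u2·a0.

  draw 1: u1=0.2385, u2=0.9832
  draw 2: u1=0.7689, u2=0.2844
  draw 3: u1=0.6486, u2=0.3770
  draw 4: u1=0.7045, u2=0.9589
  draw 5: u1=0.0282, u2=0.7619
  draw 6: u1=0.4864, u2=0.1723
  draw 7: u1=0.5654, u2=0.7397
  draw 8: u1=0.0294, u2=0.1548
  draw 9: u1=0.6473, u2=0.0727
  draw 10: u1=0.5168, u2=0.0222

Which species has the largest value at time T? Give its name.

t=0.000: E=9 A=2 Y=2 P=9
Draw 1: a1=0.392, a2=4.320, a3=5.094, a4=8.910, a0=18.716; τ=−ln(0.2385)/18.716=0.077 → t=0.077; u2·a0=0.9832·18.716=18.402; a1+…+a3=9.806 < 18.402 ≤ a1+…+a4=18.716 → R4 fires; E=8 A=2 Y=2 P=9
Draw 2: a1=0.392, a2=3.840, a3=5.094, a4=7.920, a0=17.246; τ=−ln(0.7689)/17.246=0.015 → t=0.092; u2·a0=0.2844·17.246=4.905; a1+a2=4.232 < 4.905 ≤ a1+…+a3=9.326 → R3 fires; E=8 A=3 Y=2 P=10
Draw 3: a1=0.588, a2=3.840, a3=8.490, a4=7.920, a0=20.838; τ=−ln(0.6486)/20.838=0.021 → t=0.113; u2·a0=0.3770·20.838=7.856; a1+a2=4.428 < 7.856 ≤ a1+…+a3=12.918 → R3 fires; E=8 A=4 Y=2 P=11
Draw 4: a1=0.784, a2=3.840, a3=12.452, a4=7.920, a0=24.996; τ=−ln(0.7045)/24.996=0.014 → t=0.127; u2·a0=0.9589·24.996=23.969; a1+…+a3=17.076 < 23.969 ≤ a1+…+a4=24.996 → R4 fires; E=7 A=4 Y=2 P=11
Draw 5: a1=0.784, a2=3.360, a3=12.452, a4=6.930, a0=23.526; τ=−ln(0.0282)/23.526=0.152 → t=0.278; u2·a0=0.7619·23.526=17.924; a1+…+a3=16.596 < 17.924 ≤ a1+…+a4=23.526 → R4 fires; E=6 A=4 Y=2 P=11
Draw 6: a1=0.784, a2=2.880, a3=12.452, a4=5.940, a0=22.056; τ=−ln(0.4864)/22.056=0.033 → t=0.311; u2·a0=0.1723·22.056=3.800; a1+a2=3.664 < 3.800 ≤ a1+…+a3=16.116 → R3 fires; E=6 A=5 Y=2 P=12
Draw 7: a1=0.980, a2=2.880, a3=16.980, a4=5.940, a0=26.780; τ=−ln(0.5654)/26.780=0.021 → t=0.332; u2·a0=0.7397·26.780=19.809; a1+a2=3.860 < 19.809 ≤ a1+…+a3=20.840 → R3 fires; E=6 A=6 Y=2 P=13
Draw 8: a1=1.176, a2=2.880, a3=22.074, a4=5.940, a0=32.070; τ=−ln(0.0294)/32.070=0.110 → t=0.442; u2·a0=0.1548·32.070=4.964; a1+a2=4.056 < 4.964 ≤ a1+…+a3=26.130 → R3 fires; E=6 A=7 Y=2 P=14
Draw 9: a1=1.372, a2=2.880, a3=27.734, a4=5.940, a0=37.926; τ=−ln(0.6473)/37.926=0.011 → t=0.454; u2·a0=0.0727·37.926=2.757; a1=1.372 < 2.757 ≤ a1+a2=4.252 → R2 fires; E=5 A=7 Y=4 P=14
Draw 10: a1=1.372, a2=2.400, a3=27.734, a4=9.900, a0=41.406; τ=−ln(0.5168)/41.406=0.016 → t=0.470 > T=0.46: stop.
At T=0.46: E=5 A=7 Y=4 P=14; the largest is P.

Dominant species at T: P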